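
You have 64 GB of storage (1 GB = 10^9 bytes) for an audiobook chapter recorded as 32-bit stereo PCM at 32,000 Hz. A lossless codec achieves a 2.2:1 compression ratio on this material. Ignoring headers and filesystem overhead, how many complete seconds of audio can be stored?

550,000 seconds

Uncompressed byte rate = 32,000 × 4 × 2 = 256,000 bytes/s.
After 2.2:1 compression, effective rate ≈ 116363.64 bytes/s.
Capacity = 64 × 1,000,000,000 = 64,000,000,000 bytes.
64,000,000,000 / effective rate ≈ 550000 s → 550,000 seconds.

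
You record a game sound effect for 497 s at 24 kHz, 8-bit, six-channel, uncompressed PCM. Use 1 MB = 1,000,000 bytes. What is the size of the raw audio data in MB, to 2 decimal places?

71.57 MB

Bytes = 24,000 samples/s × 497 s × 1 bytes/sample × 6 ch = 71,568,000 bytes.
71,568,000 / 1,000,000 = 71.57 MB.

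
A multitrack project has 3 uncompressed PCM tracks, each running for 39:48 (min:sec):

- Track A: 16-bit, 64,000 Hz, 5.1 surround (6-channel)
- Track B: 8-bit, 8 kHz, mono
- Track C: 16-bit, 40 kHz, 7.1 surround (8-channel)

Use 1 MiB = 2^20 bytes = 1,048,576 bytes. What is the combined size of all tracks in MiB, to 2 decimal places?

3224.76 MiB

39:48 (min:sec) = 2,388 s.
Track A: 64,000 × 2,388 × 2 × 6 = 1,833,984,000 bytes.
Track B: 8,000 × 2,388 × 1 × 1 = 19,104,000 bytes.
Track C: 40,000 × 2,388 × 2 × 8 = 1,528,320,000 bytes.
Total = 3,381,408,000 bytes = 3224.76 MiB.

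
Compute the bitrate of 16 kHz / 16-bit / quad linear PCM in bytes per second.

128,000 bytes/s

Bit rate = 16,000 × 16 × 4 = 1,024,000 bits/s.
1,024,000 / 8 = 128,000 bytes/s.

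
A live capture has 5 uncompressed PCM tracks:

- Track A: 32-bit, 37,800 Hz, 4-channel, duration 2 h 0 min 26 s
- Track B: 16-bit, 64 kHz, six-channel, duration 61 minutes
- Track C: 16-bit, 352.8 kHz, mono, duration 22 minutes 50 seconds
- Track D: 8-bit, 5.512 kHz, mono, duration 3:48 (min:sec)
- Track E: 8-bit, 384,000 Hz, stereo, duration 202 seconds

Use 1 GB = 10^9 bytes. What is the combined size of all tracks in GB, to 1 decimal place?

8.3 GB

Track A: 2 h 0 min 26 s = 7,226 s; 37,800 × 7,226 × 4 × 4 = 4,370,284,800 bytes.
Track B: 61 minutes = 3,660 s; 64,000 × 3,660 × 2 × 6 = 2,810,880,000 bytes.
Track C: 22 minutes 50 seconds = 1,370 s; 352,800 × 1,370 × 2 × 1 = 966,672,000 bytes.
Track D: 3:48 (min:sec) = 228 s; 5,512 × 228 × 1 × 1 = 1,256,736 bytes.
Track E: 384,000 × 202 × 1 × 2 = 155,136,000 bytes.
Total = 8,304,229,536 bytes = 8.3 GB.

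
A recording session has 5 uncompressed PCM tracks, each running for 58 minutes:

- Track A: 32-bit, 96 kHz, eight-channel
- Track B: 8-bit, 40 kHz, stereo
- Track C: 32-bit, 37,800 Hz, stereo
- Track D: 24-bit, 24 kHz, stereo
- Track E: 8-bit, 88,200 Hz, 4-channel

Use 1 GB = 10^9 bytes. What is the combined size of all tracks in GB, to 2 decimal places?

13.75 GB

58 minutes = 3,480 s.
Track A: 96,000 × 3,480 × 4 × 8 = 10,690,560,000 bytes.
Track B: 40,000 × 3,480 × 1 × 2 = 278,400,000 bytes.
Track C: 37,800 × 3,480 × 4 × 2 = 1,052,352,000 bytes.
Track D: 24,000 × 3,480 × 3 × 2 = 501,120,000 bytes.
Track E: 88,200 × 3,480 × 1 × 4 = 1,227,744,000 bytes.
Total = 13,750,176,000 bytes = 13.75 GB.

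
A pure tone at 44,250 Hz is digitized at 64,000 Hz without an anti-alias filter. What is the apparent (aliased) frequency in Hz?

Nyquist = 64,000/2 = 32,000 Hz; 44,250 Hz exceeds it.
Alias = |44,250 − 1×64,000| = |44,250 − 64,000| = 19,750 Hz.

19,750 Hz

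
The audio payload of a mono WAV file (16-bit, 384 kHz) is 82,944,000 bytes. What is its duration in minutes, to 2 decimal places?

Byte rate = 384,000 × 2 × 1 = 768,000 bytes/s.
Duration = 82,944,000 / 768,000 = 108 s.
108 s / 60 = 1.80 minutes.

1.80 minutes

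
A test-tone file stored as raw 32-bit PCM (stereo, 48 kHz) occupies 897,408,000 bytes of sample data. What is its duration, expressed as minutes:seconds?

38:57

Byte rate = 48,000 × 4 × 2 = 384,000 bytes/s.
Duration = 897,408,000 / 384,000 = 2,337 s.
2,337 s = 38:57.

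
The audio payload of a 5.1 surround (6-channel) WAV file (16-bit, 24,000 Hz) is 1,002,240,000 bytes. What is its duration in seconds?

Byte rate = 24,000 × 2 × 6 = 288,000 bytes/s.
Duration = 1,002,240,000 / 288,000 = 3,480 s.

3,480 seconds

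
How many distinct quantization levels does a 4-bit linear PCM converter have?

2^4 = 16.

16 levels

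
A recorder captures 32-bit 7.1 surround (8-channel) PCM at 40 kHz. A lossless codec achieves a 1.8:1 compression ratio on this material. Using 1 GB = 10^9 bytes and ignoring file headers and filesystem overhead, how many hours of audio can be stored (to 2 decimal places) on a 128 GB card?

50.00 hours

Uncompressed byte rate = 40,000 × 4 × 8 = 1,280,000 bytes/s.
After 1.8:1 compression, effective rate ≈ 711111.11 bytes/s.
Capacity = 128 × 1,000,000,000 = 128,000,000,000 bytes.
128,000,000,000 / effective rate ≈ 180000 s → 50.00 hours.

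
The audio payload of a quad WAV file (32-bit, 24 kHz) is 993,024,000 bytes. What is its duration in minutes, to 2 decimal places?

43.10 minutes

Byte rate = 24,000 × 4 × 4 = 384,000 bytes/s.
Duration = 993,024,000 / 384,000 = 2,586 s.
2,586 s / 60 = 43.10 minutes.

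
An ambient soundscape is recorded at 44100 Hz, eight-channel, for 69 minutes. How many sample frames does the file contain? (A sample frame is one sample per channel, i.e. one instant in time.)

182,574,000 sample frames

69 minutes = 4,140 s.
44,100 samples/s × 4,140 s = 182,574,000 frames.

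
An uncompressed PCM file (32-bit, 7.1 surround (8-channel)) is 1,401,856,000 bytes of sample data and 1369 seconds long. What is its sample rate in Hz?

Bytes = sample_rate × seconds × bytes_per_sample × channels.
sample_rate = 1,401,856,000 / (1,369 × 4 × 8) = 1,401,856,000 / 43,808 = 32,000 Hz.

32,000 Hz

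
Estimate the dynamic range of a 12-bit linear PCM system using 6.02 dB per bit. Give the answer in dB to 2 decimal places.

72.24 dB

12 × 6.02 = 72.24 dB.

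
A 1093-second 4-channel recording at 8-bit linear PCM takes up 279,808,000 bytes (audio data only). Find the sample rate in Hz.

Bytes = sample_rate × seconds × bytes_per_sample × channels.
sample_rate = 279,808,000 / (1,093 × 1 × 4) = 279,808,000 / 4,372 = 64,000 Hz.

64,000 Hz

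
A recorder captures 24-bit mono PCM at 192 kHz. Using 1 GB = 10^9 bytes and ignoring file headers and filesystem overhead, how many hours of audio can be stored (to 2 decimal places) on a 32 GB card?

Uncompressed byte rate = 192,000 × 3 × 1 = 576,000 bytes/s.
Capacity = 32 × 1,000,000,000 = 32,000,000,000 bytes.
32,000,000,000 / 576,000 ≈ 55555.56 s → 15.43 hours.

15.43 hours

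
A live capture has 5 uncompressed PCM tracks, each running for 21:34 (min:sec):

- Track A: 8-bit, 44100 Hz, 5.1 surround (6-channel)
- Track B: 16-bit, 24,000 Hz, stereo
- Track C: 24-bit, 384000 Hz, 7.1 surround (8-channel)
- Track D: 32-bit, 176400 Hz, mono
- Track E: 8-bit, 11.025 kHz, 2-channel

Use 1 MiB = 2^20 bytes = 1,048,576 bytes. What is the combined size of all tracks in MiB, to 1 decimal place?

21:34 (min:sec) = 1,294 s.
Track A: 44,100 × 1,294 × 1 × 6 = 342,392,400 bytes.
Track B: 24,000 × 1,294 × 2 × 2 = 124,224,000 bytes.
Track C: 384,000 × 1,294 × 3 × 8 = 11,925,504,000 bytes.
Track D: 176,400 × 1,294 × 4 × 1 = 913,046,400 bytes.
Track E: 11,025 × 1,294 × 1 × 2 = 28,532,700 bytes.
Total = 13,333,699,500 bytes = 12716.0 MiB.

12716.0 MiB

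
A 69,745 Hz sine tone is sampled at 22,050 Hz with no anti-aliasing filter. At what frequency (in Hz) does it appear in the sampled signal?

Nyquist = 22,050/2 = 11,025 Hz; 69,745 Hz exceeds it.
Alias = |69,745 − 3×22,050| = |69,745 − 66,150| = 3,595 Hz.

3,595 Hz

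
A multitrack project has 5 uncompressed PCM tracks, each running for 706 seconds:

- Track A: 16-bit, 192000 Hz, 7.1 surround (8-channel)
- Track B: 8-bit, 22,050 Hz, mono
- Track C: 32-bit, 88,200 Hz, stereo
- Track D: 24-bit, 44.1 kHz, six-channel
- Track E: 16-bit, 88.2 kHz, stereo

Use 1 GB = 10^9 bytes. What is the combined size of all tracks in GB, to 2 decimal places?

3.49 GB

Track A: 192,000 × 706 × 2 × 8 = 2,168,832,000 bytes.
Track B: 22,050 × 706 × 1 × 1 = 15,567,300 bytes.
Track C: 88,200 × 706 × 4 × 2 = 498,153,600 bytes.
Track D: 44,100 × 706 × 3 × 6 = 560,422,800 bytes.
Track E: 88,200 × 706 × 2 × 2 = 249,076,800 bytes.
Total = 3,492,052,500 bytes = 3.49 GB.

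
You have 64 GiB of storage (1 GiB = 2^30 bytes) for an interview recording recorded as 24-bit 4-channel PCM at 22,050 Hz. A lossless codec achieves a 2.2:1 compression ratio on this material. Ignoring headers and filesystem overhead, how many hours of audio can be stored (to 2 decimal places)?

158.71 hours

Uncompressed byte rate = 22,050 × 3 × 4 = 264,600 bytes/s.
After 2.2:1 compression, effective rate ≈ 120272.73 bytes/s.
Capacity = 64 × 1,073,741,824 = 68,719,476,736 bytes.
68,719,476,736 / effective rate ≈ 571363.75 s → 158.71 hours.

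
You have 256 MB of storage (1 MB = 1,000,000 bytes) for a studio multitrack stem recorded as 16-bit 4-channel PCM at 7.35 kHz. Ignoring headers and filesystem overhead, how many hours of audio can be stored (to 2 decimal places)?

Uncompressed byte rate = 7,350 × 2 × 4 = 58,800 bytes/s.
Capacity = 256 × 1,000,000 = 256,000,000 bytes.
256,000,000 / 58,800 ≈ 4353.74 s → 1.21 hours.

1.21 hours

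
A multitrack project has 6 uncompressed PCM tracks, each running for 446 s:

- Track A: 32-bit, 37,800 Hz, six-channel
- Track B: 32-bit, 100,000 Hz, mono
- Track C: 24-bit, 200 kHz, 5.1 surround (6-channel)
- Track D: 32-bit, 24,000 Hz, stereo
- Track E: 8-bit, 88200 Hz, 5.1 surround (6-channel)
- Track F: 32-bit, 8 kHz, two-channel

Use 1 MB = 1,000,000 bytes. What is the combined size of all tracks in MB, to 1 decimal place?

2538.8 MB

Track A: 37,800 × 446 × 4 × 6 = 404,611,200 bytes.
Track B: 100,000 × 446 × 4 × 1 = 178,400,000 bytes.
Track C: 200,000 × 446 × 3 × 6 = 1,605,600,000 bytes.
Track D: 24,000 × 446 × 4 × 2 = 85,632,000 bytes.
Track E: 88,200 × 446 × 1 × 6 = 236,023,200 bytes.
Track F: 8,000 × 446 × 4 × 2 = 28,544,000 bytes.
Total = 2,538,810,400 bytes = 2538.8 MB.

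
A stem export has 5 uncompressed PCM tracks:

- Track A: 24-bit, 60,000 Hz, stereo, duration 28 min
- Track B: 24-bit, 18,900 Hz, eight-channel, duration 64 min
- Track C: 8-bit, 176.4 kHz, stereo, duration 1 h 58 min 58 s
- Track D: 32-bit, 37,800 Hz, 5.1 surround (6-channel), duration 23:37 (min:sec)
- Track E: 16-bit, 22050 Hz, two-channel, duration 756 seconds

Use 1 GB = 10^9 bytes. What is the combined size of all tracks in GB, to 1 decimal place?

Track A: 28 min = 1,680 s; 60,000 × 1,680 × 3 × 2 = 604,800,000 bytes.
Track B: 64 min = 3,840 s; 18,900 × 3,840 × 3 × 8 = 1,741,824,000 bytes.
Track C: 1 h 58 min 58 s = 7,138 s; 176,400 × 7,138 × 1 × 2 = 2,518,286,400 bytes.
Track D: 23:37 (min:sec) = 1,417 s; 37,800 × 1,417 × 4 × 6 = 1,285,502,400 bytes.
Track E: 22,050 × 756 × 2 × 2 = 66,679,200 bytes.
Total = 6,217,092,000 bytes = 6.2 GB.

6.2 GB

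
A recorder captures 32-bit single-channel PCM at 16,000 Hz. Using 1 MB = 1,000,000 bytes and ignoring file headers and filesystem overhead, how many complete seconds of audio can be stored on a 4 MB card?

62 seconds

Uncompressed byte rate = 16,000 × 4 × 1 = 64,000 bytes/s.
Capacity = 4 × 1,000,000 = 4,000,000 bytes.
4,000,000 / 64,000 ≈ 62.5 s → 62 seconds.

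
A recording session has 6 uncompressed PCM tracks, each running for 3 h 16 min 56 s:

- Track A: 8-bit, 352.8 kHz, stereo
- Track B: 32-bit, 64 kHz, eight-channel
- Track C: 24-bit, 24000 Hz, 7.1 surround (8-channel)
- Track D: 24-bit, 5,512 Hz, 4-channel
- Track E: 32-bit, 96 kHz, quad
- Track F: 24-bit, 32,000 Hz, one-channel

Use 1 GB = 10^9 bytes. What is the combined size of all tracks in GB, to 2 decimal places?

3 h 16 min 56 s = 11,816 s.
Track A: 352,800 × 11,816 × 1 × 2 = 8,337,369,600 bytes.
Track B: 64,000 × 11,816 × 4 × 8 = 24,199,168,000 bytes.
Track C: 24,000 × 11,816 × 3 × 8 = 6,806,016,000 bytes.
Track D: 5,512 × 11,816 × 3 × 4 = 781,557,504 bytes.
Track E: 96,000 × 11,816 × 4 × 4 = 18,149,376,000 bytes.
Track F: 32,000 × 11,816 × 3 × 1 = 1,134,336,000 bytes.
Total = 59,407,823,104 bytes = 59.41 GB.

59.41 GB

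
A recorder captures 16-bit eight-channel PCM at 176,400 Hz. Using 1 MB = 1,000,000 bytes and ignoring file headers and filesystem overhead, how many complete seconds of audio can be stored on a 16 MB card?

5 seconds

Uncompressed byte rate = 176,400 × 2 × 8 = 2,822,400 bytes/s.
Capacity = 16 × 1,000,000 = 16,000,000 bytes.
16,000,000 / 2,822,400 ≈ 5.67 s → 5 seconds.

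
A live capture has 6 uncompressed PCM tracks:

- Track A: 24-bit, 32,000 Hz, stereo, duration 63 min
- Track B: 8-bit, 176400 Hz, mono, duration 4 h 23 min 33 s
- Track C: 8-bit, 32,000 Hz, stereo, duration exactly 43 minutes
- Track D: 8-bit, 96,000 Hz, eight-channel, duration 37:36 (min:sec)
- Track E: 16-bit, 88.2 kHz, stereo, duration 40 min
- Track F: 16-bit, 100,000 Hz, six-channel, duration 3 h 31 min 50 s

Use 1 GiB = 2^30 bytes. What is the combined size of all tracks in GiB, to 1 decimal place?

20.0 GiB

Track A: 63 min = 3,780 s; 32,000 × 3,780 × 3 × 2 = 725,760,000 bytes.
Track B: 4 h 23 min 33 s = 15,813 s; 176,400 × 15,813 × 1 × 1 = 2,789,413,200 bytes.
Track C: exactly 43 minutes = 2,580 s; 32,000 × 2,580 × 1 × 2 = 165,120,000 bytes.
Track D: 37:36 (min:sec) = 2,256 s; 96,000 × 2,256 × 1 × 8 = 1,732,608,000 bytes.
Track E: 40 min = 2,400 s; 88,200 × 2,400 × 2 × 2 = 846,720,000 bytes.
Track F: 3 h 31 min 50 s = 12,710 s; 100,000 × 12,710 × 2 × 6 = 15,252,000,000 bytes.
Total = 21,511,621,200 bytes = 20.0 GiB.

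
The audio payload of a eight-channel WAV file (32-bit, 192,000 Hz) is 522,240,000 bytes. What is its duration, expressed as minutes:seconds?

Byte rate = 192,000 × 4 × 8 = 6,144,000 bytes/s.
Duration = 522,240,000 / 6,144,000 = 85 s.
85 s = 1:25.

1:25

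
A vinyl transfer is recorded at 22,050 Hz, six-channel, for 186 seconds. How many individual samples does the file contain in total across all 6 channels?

22,050 × 186 s × 6 ch = 24,607,800 samples.

24,607,800 samples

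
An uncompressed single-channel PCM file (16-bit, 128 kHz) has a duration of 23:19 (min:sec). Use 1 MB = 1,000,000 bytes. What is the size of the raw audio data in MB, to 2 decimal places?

Duration = 23:19 (min:sec) = 1,399 s.
Bytes = 128,000 samples/s × 1,399 s × 2 bytes/sample × 1 ch = 358,144,000 bytes.
358,144,000 / 1,000,000 = 358.14 MB.

358.14 MB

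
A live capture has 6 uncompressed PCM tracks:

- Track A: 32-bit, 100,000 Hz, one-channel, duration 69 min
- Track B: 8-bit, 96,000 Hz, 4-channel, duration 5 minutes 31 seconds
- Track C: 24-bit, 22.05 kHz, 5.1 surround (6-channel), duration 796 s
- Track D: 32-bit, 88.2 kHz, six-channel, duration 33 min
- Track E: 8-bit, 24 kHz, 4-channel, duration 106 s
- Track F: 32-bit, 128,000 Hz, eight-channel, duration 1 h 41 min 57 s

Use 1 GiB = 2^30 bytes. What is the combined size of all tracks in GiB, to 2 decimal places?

Track A: 69 min = 4,140 s; 100,000 × 4,140 × 4 × 1 = 1,656,000,000 bytes.
Track B: 5 minutes 31 seconds = 331 s; 96,000 × 331 × 1 × 4 = 127,104,000 bytes.
Track C: 22,050 × 796 × 3 × 6 = 315,932,400 bytes.
Track D: 33 min = 1,980 s; 88,200 × 1,980 × 4 × 6 = 4,191,264,000 bytes.
Track E: 24,000 × 106 × 1 × 4 = 10,176,000 bytes.
Track F: 1 h 41 min 57 s = 6,117 s; 128,000 × 6,117 × 4 × 8 = 25,055,232,000 bytes.
Total = 31,355,708,400 bytes = 29.20 GiB.

29.20 GiB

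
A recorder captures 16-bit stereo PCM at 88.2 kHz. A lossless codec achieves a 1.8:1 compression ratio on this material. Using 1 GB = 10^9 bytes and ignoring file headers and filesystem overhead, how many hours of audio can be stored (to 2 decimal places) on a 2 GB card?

Uncompressed byte rate = 88,200 × 2 × 2 = 352,800 bytes/s.
After 1.8:1 compression, effective rate ≈ 196000 bytes/s.
Capacity = 2 × 1,000,000,000 = 2,000,000,000 bytes.
2,000,000,000 / effective rate ≈ 10204.08 s → 2.83 hours.

2.83 hours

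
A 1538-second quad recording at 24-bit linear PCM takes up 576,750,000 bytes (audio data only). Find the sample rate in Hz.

Bytes = sample_rate × seconds × bytes_per_sample × channels.
sample_rate = 576,750,000 / (1,538 × 3 × 4) = 576,750,000 / 18,456 = 31,250 Hz.

31,250 Hz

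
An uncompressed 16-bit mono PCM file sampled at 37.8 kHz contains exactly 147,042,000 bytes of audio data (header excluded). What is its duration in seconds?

Byte rate = 37,800 × 2 × 1 = 75,600 bytes/s.
Duration = 147,042,000 / 75,600 = 1,945 s.

1,945 seconds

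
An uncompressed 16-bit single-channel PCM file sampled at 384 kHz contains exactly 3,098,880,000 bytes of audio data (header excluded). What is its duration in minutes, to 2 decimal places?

67.25 minutes

Byte rate = 384,000 × 2 × 1 = 768,000 bytes/s.
Duration = 3,098,880,000 / 768,000 = 4,035 s.
4,035 s / 60 = 67.25 minutes.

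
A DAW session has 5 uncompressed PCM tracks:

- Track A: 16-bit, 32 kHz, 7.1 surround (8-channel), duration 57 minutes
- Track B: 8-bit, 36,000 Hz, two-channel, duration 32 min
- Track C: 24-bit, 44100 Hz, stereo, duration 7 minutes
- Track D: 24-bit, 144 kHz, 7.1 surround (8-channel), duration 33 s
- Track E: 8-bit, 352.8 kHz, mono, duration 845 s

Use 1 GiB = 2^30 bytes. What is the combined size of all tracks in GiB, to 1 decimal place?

Track A: 57 minutes = 3,420 s; 32,000 × 3,420 × 2 × 8 = 1,751,040,000 bytes.
Track B: 32 min = 1,920 s; 36,000 × 1,920 × 1 × 2 = 138,240,000 bytes.
Track C: 7 minutes = 420 s; 44,100 × 420 × 3 × 2 = 111,132,000 bytes.
Track D: 144,000 × 33 × 3 × 8 = 114,048,000 bytes.
Track E: 352,800 × 845 × 1 × 1 = 298,116,000 bytes.
Total = 2,412,576,000 bytes = 2.2 GiB.

2.2 GiB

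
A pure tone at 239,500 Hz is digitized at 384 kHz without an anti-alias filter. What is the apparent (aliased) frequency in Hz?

144,500 Hz

Nyquist = 384,000/2 = 192,000 Hz; 239,500 Hz exceeds it.
Alias = |239,500 − 1×384,000| = |239,500 − 384,000| = 144,500 Hz.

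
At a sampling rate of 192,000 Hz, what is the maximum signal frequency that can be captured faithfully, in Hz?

96,000 Hz

Nyquist frequency = sample rate / 2 = 192,000 / 2 = 96,000 Hz.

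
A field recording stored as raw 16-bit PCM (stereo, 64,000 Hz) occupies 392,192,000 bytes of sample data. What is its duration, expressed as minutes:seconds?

Byte rate = 64,000 × 2 × 2 = 256,000 bytes/s.
Duration = 392,192,000 / 256,000 = 1,532 s.
1,532 s = 25:32.

25:32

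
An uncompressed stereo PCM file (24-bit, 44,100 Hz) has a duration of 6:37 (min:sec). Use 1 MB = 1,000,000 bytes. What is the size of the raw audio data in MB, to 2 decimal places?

Duration = 6:37 (min:sec) = 397 s.
Bytes = 44,100 samples/s × 397 s × 3 bytes/sample × 2 ch = 105,046,200 bytes.
105,046,200 / 1,000,000 = 105.05 MB.

105.05 MB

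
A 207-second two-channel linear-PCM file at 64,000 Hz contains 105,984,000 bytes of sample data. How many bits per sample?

32 bits

Bytes per sample = 105,984,000 / (64,000 × 207 × 2) = 105,984,000 / 26,496,000 = 4.
Bit depth = 4 × 8 = 32 bits.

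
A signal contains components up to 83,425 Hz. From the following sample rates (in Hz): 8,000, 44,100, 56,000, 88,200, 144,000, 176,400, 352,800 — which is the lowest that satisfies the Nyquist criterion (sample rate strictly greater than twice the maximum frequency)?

176,400 Hz

Need sample rate > 2 × 83,425 = 166,850 Hz.
Lowest listed rate above 166,850 Hz is 176,400 Hz.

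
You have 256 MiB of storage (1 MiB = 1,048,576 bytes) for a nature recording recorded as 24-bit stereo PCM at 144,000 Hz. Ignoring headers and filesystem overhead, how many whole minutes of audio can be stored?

Uncompressed byte rate = 144,000 × 3 × 2 = 864,000 bytes/s.
Capacity = 256 × 1,048,576 = 268,435,456 bytes.
268,435,456 / 864,000 ≈ 310.69 s → 5 minutes.

5 minutes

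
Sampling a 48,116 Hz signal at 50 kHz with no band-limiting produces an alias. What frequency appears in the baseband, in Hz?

Nyquist = 50,000/2 = 25,000 Hz; 48,116 Hz exceeds it.
Alias = |48,116 − 1×50,000| = |48,116 − 50,000| = 1,884 Hz.

1,884 Hz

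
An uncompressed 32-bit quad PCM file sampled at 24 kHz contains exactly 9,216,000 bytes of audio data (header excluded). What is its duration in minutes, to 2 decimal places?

Byte rate = 24,000 × 4 × 4 = 384,000 bytes/s.
Duration = 9,216,000 / 384,000 = 24 s.
24 s / 60 = 0.40 minutes.

0.40 minutes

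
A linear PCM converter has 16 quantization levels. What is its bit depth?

log2(16) = 4.

4 bits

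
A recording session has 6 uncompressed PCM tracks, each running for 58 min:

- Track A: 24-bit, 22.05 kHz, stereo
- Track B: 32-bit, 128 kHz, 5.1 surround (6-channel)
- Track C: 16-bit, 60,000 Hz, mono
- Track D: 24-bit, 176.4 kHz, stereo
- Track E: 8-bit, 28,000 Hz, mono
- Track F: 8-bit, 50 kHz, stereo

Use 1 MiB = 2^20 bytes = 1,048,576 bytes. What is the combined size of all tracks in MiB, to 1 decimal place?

58 min = 3,480 s.
Track A: 22,050 × 3,480 × 3 × 2 = 460,404,000 bytes.
Track B: 128,000 × 3,480 × 4 × 6 = 10,690,560,000 bytes.
Track C: 60,000 × 3,480 × 2 × 1 = 417,600,000 bytes.
Track D: 176,400 × 3,480 × 3 × 2 = 3,683,232,000 bytes.
Track E: 28,000 × 3,480 × 1 × 1 = 97,440,000 bytes.
Track F: 50,000 × 3,480 × 1 × 2 = 348,000,000 bytes.
Total = 15,697,236,000 bytes = 14970.1 MiB.

14970.1 MiB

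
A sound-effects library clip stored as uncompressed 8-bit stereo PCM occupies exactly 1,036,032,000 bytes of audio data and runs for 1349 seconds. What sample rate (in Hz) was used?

384,000 Hz

Bytes = sample_rate × seconds × bytes_per_sample × channels.
sample_rate = 1,036,032,000 / (1,349 × 1 × 2) = 1,036,032,000 / 2,698 = 384,000 Hz.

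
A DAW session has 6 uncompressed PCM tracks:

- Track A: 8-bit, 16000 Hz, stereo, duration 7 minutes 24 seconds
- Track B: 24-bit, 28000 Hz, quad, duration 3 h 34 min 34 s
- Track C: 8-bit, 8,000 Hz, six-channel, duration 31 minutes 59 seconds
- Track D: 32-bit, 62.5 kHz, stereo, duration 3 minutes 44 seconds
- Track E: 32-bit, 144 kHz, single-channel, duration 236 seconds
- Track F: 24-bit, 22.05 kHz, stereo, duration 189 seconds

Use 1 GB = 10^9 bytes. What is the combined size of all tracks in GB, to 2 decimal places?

Track A: 7 minutes 24 seconds = 444 s; 16,000 × 444 × 1 × 2 = 14,208,000 bytes.
Track B: 3 h 34 min 34 s = 12,874 s; 28,000 × 12,874 × 3 × 4 = 4,325,664,000 bytes.
Track C: 31 minutes 59 seconds = 1,919 s; 8,000 × 1,919 × 1 × 6 = 92,112,000 bytes.
Track D: 3 minutes 44 seconds = 224 s; 62,500 × 224 × 4 × 2 = 112,000,000 bytes.
Track E: 144,000 × 236 × 4 × 1 = 135,936,000 bytes.
Track F: 22,050 × 189 × 3 × 2 = 25,004,700 bytes.
Total = 4,704,924,700 bytes = 4.70 GB.

4.70 GB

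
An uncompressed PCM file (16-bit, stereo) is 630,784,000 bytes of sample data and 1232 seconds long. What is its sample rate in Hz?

128,000 Hz

Bytes = sample_rate × seconds × bytes_per_sample × channels.
sample_rate = 630,784,000 / (1,232 × 2 × 2) = 630,784,000 / 4,928 = 128,000 Hz.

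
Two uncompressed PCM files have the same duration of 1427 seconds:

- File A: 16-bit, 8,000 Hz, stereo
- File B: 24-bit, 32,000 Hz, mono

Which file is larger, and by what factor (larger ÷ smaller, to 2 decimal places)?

File A: 8,000 × 2 × 2 = 32,000 bytes/s.
File B: 32,000 × 3 × 1 = 96,000 bytes/s.
File B is larger; ratio = 136,992,000 / 45,664,000 = 3.00.

File B, by a factor of 3.00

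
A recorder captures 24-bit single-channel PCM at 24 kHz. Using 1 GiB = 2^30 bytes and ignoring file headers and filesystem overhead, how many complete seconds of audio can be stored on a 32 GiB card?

477,218 seconds

Uncompressed byte rate = 24,000 × 3 × 1 = 72,000 bytes/s.
Capacity = 32 × 1,073,741,824 = 34,359,738,368 bytes.
34,359,738,368 / 72,000 ≈ 477218.59 s → 477,218 seconds.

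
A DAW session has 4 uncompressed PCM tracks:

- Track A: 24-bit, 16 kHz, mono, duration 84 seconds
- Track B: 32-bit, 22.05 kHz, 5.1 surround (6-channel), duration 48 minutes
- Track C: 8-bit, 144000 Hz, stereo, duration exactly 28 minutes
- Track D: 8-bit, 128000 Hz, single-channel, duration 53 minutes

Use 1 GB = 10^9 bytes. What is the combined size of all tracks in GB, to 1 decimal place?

Track A: 16,000 × 84 × 3 × 1 = 4,032,000 bytes.
Track B: 48 minutes = 2,880 s; 22,050 × 2,880 × 4 × 6 = 1,524,096,000 bytes.
Track C: exactly 28 minutes = 1,680 s; 144,000 × 1,680 × 1 × 2 = 483,840,000 bytes.
Track D: 53 minutes = 3,180 s; 128,000 × 3,180 × 1 × 1 = 407,040,000 bytes.
Total = 2,419,008,000 bytes = 2.4 GB.

2.4 GB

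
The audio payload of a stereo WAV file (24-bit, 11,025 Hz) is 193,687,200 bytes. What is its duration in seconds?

Byte rate = 11,025 × 3 × 2 = 66,150 bytes/s.
Duration = 193,687,200 / 66,150 = 2,928 s.

2,928 seconds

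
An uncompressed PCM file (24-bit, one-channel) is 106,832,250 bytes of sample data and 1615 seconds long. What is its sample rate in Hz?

22,050 Hz

Bytes = sample_rate × seconds × bytes_per_sample × channels.
sample_rate = 106,832,250 / (1,615 × 3 × 1) = 106,832,250 / 4,845 = 22,050 Hz.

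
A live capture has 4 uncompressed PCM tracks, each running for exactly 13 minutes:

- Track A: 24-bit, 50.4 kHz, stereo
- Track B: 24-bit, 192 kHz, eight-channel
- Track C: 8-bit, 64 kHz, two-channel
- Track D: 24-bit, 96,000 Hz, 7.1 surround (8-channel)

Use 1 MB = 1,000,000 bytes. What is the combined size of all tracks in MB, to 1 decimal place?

5727.1 MB

exactly 13 minutes = 780 s.
Track A: 50,400 × 780 × 3 × 2 = 235,872,000 bytes.
Track B: 192,000 × 780 × 3 × 8 = 3,594,240,000 bytes.
Track C: 64,000 × 780 × 1 × 2 = 99,840,000 bytes.
Track D: 96,000 × 780 × 3 × 8 = 1,797,120,000 bytes.
Total = 5,727,072,000 bytes = 5727.1 MB.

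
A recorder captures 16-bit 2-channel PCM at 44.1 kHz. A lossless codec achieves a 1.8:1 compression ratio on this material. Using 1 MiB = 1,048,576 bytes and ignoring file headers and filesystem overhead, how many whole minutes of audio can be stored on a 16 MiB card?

2 minutes

Uncompressed byte rate = 44,100 × 2 × 2 = 176,400 bytes/s.
After 1.8:1 compression, effective rate ≈ 98000 bytes/s.
Capacity = 16 × 1,048,576 = 16,777,216 bytes.
16,777,216 / effective rate ≈ 171.2 s → 2 minutes.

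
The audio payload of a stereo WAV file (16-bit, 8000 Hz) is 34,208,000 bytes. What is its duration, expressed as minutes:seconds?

Byte rate = 8,000 × 2 × 2 = 32,000 bytes/s.
Duration = 34,208,000 / 32,000 = 1,069 s.
1,069 s = 17:49.

17:49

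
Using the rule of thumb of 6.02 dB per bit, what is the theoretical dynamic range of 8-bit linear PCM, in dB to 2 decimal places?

48.16 dB

8 × 6.02 = 48.16 dB.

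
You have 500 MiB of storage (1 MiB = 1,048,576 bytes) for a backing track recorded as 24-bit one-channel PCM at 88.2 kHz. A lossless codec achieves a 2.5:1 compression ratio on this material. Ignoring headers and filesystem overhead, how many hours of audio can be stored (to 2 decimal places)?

Uncompressed byte rate = 88,200 × 3 × 1 = 264,600 bytes/s.
After 2.5:1 compression, effective rate ≈ 105840 bytes/s.
Capacity = 500 × 1,048,576 = 524,288,000 bytes.
524,288,000 / effective rate ≈ 4953.59 s → 1.38 hours.

1.38 hours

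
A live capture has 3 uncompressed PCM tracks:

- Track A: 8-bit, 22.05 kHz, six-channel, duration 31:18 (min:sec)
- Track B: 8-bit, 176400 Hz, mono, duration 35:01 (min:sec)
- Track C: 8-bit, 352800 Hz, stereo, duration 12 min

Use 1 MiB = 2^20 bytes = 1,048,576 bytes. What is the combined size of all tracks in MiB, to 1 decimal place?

Track A: 31:18 (min:sec) = 1,878 s; 22,050 × 1,878 × 1 × 6 = 248,459,400 bytes.
Track B: 35:01 (min:sec) = 2,101 s; 176,400 × 2,101 × 1 × 1 = 370,616,400 bytes.
Track C: 12 min = 720 s; 352,800 × 720 × 1 × 2 = 508,032,000 bytes.
Total = 1,127,107,800 bytes = 1074.9 MiB.

1074.9 MiB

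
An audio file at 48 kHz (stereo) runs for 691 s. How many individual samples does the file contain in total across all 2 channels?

48,000 × 691 s × 2 ch = 66,336,000 samples.

66,336,000 samples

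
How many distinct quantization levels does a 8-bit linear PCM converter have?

2^8 = 256.

256 levels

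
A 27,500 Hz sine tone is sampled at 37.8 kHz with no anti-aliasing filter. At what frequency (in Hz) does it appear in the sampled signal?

Nyquist = 37,800/2 = 18,900 Hz; 27,500 Hz exceeds it.
Alias = |27,500 − 1×37,800| = |27,500 − 37,800| = 10,300 Hz.

10,300 Hz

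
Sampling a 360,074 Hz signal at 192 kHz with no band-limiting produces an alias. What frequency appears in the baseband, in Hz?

23,926 Hz

Nyquist = 192,000/2 = 96,000 Hz; 360,074 Hz exceeds it.
Alias = |360,074 − 2×192,000| = |360,074 − 384,000| = 23,926 Hz.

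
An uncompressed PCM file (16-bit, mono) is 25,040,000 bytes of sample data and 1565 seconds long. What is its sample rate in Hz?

Bytes = sample_rate × seconds × bytes_per_sample × channels.
sample_rate = 25,040,000 / (1,565 × 2 × 1) = 25,040,000 / 3,130 = 8,000 Hz.

8,000 Hz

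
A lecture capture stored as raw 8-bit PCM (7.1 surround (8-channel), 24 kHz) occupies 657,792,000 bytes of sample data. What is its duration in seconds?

3,426 seconds

Byte rate = 24,000 × 1 × 8 = 192,000 bytes/s.
Duration = 657,792,000 / 192,000 = 3,426 s.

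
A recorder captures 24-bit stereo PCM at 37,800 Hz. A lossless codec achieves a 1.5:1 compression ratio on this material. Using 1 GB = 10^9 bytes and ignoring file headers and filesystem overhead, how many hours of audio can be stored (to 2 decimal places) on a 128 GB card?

235.16 hours

Uncompressed byte rate = 37,800 × 3 × 2 = 226,800 bytes/s.
After 1.5:1 compression, effective rate ≈ 151200 bytes/s.
Capacity = 128 × 1,000,000,000 = 128,000,000,000 bytes.
128,000,000,000 / effective rate ≈ 846560.85 s → 235.16 hours.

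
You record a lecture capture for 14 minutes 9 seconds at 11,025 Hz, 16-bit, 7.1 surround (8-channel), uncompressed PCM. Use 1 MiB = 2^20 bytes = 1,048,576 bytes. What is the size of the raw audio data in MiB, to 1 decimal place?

Duration = 14 minutes 9 seconds = 849 s.
Bytes = 11,025 samples/s × 849 s × 2 bytes/sample × 8 ch = 149,763,600 bytes.
149,763,600 / 1,048,576 = 142.8 MiB.

142.8 MiB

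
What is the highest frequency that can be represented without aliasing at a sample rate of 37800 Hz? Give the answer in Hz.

18,900 Hz

Nyquist frequency = sample rate / 2 = 37,800 / 2 = 18,900 Hz.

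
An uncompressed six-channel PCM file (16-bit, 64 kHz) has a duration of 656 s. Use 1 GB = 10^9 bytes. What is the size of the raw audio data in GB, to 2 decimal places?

0.50 GB

Bytes = 64,000 samples/s × 656 s × 2 bytes/sample × 6 ch = 503,808,000 bytes.
503,808,000 / 1,000,000,000 = 0.50 GB.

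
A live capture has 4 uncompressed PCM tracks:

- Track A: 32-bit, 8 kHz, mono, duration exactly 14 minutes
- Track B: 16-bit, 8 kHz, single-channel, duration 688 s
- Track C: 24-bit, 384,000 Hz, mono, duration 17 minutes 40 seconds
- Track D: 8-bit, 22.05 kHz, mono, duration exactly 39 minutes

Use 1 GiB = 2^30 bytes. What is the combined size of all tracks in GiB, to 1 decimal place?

Track A: exactly 14 minutes = 840 s; 8,000 × 840 × 4 × 1 = 26,880,000 bytes.
Track B: 8,000 × 688 × 2 × 1 = 11,008,000 bytes.
Track C: 17 minutes 40 seconds = 1,060 s; 384,000 × 1,060 × 3 × 1 = 1,221,120,000 bytes.
Track D: exactly 39 minutes = 2,340 s; 22,050 × 2,340 × 1 × 1 = 51,597,000 bytes.
Total = 1,310,605,000 bytes = 1.2 GiB.

1.2 GiB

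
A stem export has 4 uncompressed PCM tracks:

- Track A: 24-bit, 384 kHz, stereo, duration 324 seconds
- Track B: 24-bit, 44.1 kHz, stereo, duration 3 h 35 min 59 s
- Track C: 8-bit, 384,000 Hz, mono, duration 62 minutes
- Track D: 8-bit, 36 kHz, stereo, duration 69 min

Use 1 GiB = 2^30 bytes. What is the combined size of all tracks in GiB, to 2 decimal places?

5.50 GiB

Track A: 384,000 × 324 × 3 × 2 = 746,496,000 bytes.
Track B: 3 h 35 min 59 s = 12,959 s; 44,100 × 12,959 × 3 × 2 = 3,428,951,400 bytes.
Track C: 62 minutes = 3,720 s; 384,000 × 3,720 × 1 × 1 = 1,428,480,000 bytes.
Track D: 69 min = 4,140 s; 36,000 × 4,140 × 1 × 2 = 298,080,000 bytes.
Total = 5,902,007,400 bytes = 5.50 GiB.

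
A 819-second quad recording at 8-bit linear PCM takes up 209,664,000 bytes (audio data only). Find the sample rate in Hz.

64,000 Hz

Bytes = sample_rate × seconds × bytes_per_sample × channels.
sample_rate = 209,664,000 / (819 × 1 × 4) = 209,664,000 / 3,276 = 64,000 Hz.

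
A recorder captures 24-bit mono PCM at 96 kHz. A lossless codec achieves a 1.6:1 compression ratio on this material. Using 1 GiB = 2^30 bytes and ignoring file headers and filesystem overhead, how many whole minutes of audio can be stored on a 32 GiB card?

Uncompressed byte rate = 96,000 × 3 × 1 = 288,000 bytes/s.
After 1.6:1 compression, effective rate ≈ 180000 bytes/s.
Capacity = 32 × 1,073,741,824 = 34,359,738,368 bytes.
34,359,738,368 / effective rate ≈ 190887.44 s → 3,181 minutes.

3,181 minutes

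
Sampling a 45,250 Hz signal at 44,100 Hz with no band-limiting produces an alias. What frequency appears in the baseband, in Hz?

1,150 Hz

Nyquist = 44,100/2 = 22,050 Hz; 45,250 Hz exceeds it.
Alias = |45,250 − 1×44,100| = |45,250 − 44,100| = 1,150 Hz.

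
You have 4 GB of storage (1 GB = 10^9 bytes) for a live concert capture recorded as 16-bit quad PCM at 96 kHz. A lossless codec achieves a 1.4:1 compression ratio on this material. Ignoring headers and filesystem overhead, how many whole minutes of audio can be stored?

121 minutes

Uncompressed byte rate = 96,000 × 2 × 4 = 768,000 bytes/s.
After 1.4:1 compression, effective rate ≈ 548571.43 bytes/s.
Capacity = 4 × 1,000,000,000 = 4,000,000,000 bytes.
4,000,000,000 / effective rate ≈ 7291.67 s → 121 minutes.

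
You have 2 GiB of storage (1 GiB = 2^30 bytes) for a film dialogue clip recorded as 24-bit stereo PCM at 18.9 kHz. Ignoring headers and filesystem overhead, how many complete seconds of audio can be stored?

Uncompressed byte rate = 18,900 × 3 × 2 = 113,400 bytes/s.
Capacity = 2 × 1,073,741,824 = 2,147,483,648 bytes.
2,147,483,648 / 113,400 ≈ 18937.25 s → 18,937 seconds.

18,937 seconds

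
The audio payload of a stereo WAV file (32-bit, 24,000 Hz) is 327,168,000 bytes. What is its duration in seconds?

Byte rate = 24,000 × 4 × 2 = 192,000 bytes/s.
Duration = 327,168,000 / 192,000 = 1,704 s.

1,704 seconds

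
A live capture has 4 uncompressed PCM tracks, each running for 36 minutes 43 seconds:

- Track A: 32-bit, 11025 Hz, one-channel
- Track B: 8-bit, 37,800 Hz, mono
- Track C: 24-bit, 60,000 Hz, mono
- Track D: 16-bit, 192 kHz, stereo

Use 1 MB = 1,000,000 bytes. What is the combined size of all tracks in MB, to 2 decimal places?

2268.87 MB

36 minutes 43 seconds = 2,203 s.
Track A: 11,025 × 2,203 × 4 × 1 = 97,152,300 bytes.
Track B: 37,800 × 2,203 × 1 × 1 = 83,273,400 bytes.
Track C: 60,000 × 2,203 × 3 × 1 = 396,540,000 bytes.
Track D: 192,000 × 2,203 × 2 × 2 = 1,691,904,000 bytes.
Total = 2,268,869,700 bytes = 2268.87 MB.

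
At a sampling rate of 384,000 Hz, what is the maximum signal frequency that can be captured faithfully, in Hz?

192,000 Hz

Nyquist frequency = sample rate / 2 = 384,000 / 2 = 192,000 Hz.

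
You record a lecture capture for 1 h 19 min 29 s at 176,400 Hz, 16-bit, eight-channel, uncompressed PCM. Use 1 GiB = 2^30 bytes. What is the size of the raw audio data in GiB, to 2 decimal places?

Duration = 1 h 19 min 29 s = 4,769 s.
Bytes = 176,400 samples/s × 4,769 s × 2 bytes/sample × 8 ch = 13,460,025,600 bytes.
13,460,025,600 / 1,073,741,824 = 12.54 GiB.

12.54 GiB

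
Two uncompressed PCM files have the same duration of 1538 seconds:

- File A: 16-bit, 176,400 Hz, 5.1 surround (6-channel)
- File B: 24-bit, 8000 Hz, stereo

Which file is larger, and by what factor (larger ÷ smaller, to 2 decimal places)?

File A, by a factor of 44.10

File A: 176,400 × 2 × 6 = 2,116,800 bytes/s.
File B: 8,000 × 3 × 2 = 48,000 bytes/s.
File A is larger; ratio = 3,255,638,400 / 73,824,000 = 44.10.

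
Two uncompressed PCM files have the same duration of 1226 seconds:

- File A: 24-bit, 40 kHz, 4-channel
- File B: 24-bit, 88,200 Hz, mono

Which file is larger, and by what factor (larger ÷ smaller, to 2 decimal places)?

File A, by a factor of 1.81

File A: 40,000 × 3 × 4 = 480,000 bytes/s.
File B: 88,200 × 3 × 1 = 264,600 bytes/s.
File A is larger; ratio = 588,480,000 / 324,399,600 = 1.81.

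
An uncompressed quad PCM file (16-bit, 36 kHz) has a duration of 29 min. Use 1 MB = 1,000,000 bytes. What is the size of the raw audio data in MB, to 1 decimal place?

501.1 MB

Duration = 29 min = 1,740 s.
Bytes = 36,000 samples/s × 1,740 s × 2 bytes/sample × 4 ch = 501,120,000 bytes.
501,120,000 / 1,000,000 = 501.1 MB.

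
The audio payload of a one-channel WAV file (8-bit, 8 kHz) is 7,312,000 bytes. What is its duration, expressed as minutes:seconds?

15:14

Byte rate = 8,000 × 1 × 1 = 8,000 bytes/s.
Duration = 7,312,000 / 8,000 = 914 s.
914 s = 15:14.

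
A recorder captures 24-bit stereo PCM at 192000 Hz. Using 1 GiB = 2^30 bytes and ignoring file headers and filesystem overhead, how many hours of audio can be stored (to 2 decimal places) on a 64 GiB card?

16.57 hours

Uncompressed byte rate = 192,000 × 3 × 2 = 1,152,000 bytes/s.
Capacity = 64 × 1,073,741,824 = 68,719,476,736 bytes.
68,719,476,736 / 1,152,000 ≈ 59652.32 s → 16.57 hours.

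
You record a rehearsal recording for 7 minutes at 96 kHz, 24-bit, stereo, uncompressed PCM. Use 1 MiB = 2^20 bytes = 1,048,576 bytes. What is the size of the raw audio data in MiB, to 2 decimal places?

Duration = 7 minutes = 420 s.
Bytes = 96,000 samples/s × 420 s × 3 bytes/sample × 2 ch = 241,920,000 bytes.
241,920,000 / 1,048,576 = 230.71 MiB.

230.71 MiB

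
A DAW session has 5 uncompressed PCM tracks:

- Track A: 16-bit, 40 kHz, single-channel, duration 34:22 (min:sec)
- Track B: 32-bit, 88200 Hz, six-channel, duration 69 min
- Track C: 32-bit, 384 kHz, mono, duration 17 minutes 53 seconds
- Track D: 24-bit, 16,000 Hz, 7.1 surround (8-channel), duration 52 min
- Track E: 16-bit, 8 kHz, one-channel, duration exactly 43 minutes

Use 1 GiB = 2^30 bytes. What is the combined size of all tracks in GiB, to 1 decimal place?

Track A: 34:22 (min:sec) = 2,062 s; 40,000 × 2,062 × 2 × 1 = 164,960,000 bytes.
Track B: 69 min = 4,140 s; 88,200 × 4,140 × 4 × 6 = 8,763,552,000 bytes.
Track C: 17 minutes 53 seconds = 1,073 s; 384,000 × 1,073 × 4 × 1 = 1,648,128,000 bytes.
Track D: 52 min = 3,120 s; 16,000 × 3,120 × 3 × 8 = 1,198,080,000 bytes.
Track E: exactly 43 minutes = 2,580 s; 8,000 × 2,580 × 2 × 1 = 41,280,000 bytes.
Total = 11,816,000,000 bytes = 11.0 GiB.

11.0 GiB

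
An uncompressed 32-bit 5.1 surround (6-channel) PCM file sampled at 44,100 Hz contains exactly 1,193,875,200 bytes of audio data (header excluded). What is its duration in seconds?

Byte rate = 44,100 × 4 × 6 = 1,058,400 bytes/s.
Duration = 1,193,875,200 / 1,058,400 = 1,128 s.

1,128 seconds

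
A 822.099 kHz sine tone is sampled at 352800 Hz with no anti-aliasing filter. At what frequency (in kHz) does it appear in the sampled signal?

116.499 kHz

Nyquist = 352,800/2 = 176,400 Hz; 822,099 Hz exceeds it.
Alias = |822,099 − 2×352,800| = |822,099 − 705,600| = 116,499 Hz = 116.499 kHz.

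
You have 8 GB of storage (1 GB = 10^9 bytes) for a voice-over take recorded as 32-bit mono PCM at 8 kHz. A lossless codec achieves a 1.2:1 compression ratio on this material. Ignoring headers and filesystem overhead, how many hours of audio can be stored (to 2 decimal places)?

Uncompressed byte rate = 8,000 × 4 × 1 = 32,000 bytes/s.
After 1.2:1 compression, effective rate ≈ 26666.67 bytes/s.
Capacity = 8 × 1,000,000,000 = 8,000,000,000 bytes.
8,000,000,000 / effective rate ≈ 300000 s → 83.33 hours.

83.33 hours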